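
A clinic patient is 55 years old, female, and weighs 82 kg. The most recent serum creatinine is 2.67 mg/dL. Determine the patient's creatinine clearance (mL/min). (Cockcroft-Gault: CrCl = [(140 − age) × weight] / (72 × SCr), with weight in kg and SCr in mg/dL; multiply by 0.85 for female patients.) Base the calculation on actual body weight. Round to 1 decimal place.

30.8 mL/min

CrCl = (140 − 55) × 82 / (72 × 2.67) × 0.85 = 6970.0 / 192.24 × 0.85 ≈ 30.8 mL/min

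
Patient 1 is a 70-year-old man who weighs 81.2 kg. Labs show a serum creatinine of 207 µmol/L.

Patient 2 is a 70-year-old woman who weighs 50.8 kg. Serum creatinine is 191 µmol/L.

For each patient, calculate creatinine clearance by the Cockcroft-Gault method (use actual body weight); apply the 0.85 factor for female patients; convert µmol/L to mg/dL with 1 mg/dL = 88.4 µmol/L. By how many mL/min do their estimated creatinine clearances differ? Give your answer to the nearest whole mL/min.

14 mL/min

Patient 1: SCr = 207 / 88.4 = 2.342 mg/dL
Patient 1: CrCl = (140 − 70) × 81.2 / (72 × 2.342) = 5684.0 / 168.62 ≈ 33.7 mL/min
Patient 2: SCr = 191 / 88.4 = 2.161 mg/dL
Patient 2: CrCl = (140 − 70) × 50.8 / (72 × 2.161) × 0.85 = 3556.0 / 155.59 × 0.85 ≈ 19.4 mL/min
|33.7 − 19.4| = 14.3 mL/min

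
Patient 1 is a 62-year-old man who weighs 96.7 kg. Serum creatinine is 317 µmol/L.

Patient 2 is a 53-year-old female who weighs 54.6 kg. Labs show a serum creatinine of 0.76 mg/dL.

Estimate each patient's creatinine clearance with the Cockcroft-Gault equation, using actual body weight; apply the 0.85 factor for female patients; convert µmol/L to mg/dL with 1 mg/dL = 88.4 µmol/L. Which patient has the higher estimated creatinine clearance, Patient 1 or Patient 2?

Patient 2

Patient 1: SCr = 317 / 88.4 = 3.586 mg/dL
Patient 1: CrCl = (140 − 62) × 96.7 / (72 × 3.586) = 7542.6 / 258.19 ≈ 29.2 mL/min
Patient 2: CrCl = (140 − 53) × 54.6 / (72 × 0.76) × 0.85 = 4750.2 / 54.72 × 0.85 ≈ 73.8 mL/min
29.2 vs 73.8 mL/min → Patient 2 is higher.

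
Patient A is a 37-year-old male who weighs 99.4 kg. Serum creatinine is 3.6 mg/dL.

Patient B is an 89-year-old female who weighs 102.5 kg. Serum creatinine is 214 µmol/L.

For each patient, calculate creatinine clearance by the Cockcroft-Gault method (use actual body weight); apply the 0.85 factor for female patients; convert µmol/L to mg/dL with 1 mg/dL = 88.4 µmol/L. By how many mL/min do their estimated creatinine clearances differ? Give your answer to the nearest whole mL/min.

Patient A: CrCl = (140 − 37) × 99.4 / (72 × 3.6) = 10238.2 / 259.20 ≈ 39.5 mL/min
Patient B: SCr = 214 / 88.4 = 2.421 mg/dL
Patient B: CrCl = (140 − 89) × 102.5 / (72 × 2.421) × 0.85 = 5227.5 / 174.31 × 0.85 ≈ 25.5 mL/min
|39.5 − 25.5| = 14.0 mL/min

14 mL/min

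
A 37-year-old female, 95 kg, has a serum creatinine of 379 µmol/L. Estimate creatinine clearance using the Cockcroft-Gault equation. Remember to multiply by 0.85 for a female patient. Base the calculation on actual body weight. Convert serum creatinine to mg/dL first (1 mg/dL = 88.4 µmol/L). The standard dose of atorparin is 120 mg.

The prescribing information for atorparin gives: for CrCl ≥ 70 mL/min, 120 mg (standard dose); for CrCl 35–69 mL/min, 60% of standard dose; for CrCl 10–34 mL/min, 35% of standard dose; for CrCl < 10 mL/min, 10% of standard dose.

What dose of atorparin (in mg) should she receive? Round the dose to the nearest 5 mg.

40 mg

SCr = 379 / 88.4 = 4.287 mg/dL
CrCl = (140 − 37) × 95 / (72 × 4.287) × 0.85 = 9785.0 / 308.66 × 0.85 ≈ 26.9 mL/min
CrCl ≈ 27 mL/min → bracket 10–34 mL/min.
35% of 120 mg = 42 mg → 40 mg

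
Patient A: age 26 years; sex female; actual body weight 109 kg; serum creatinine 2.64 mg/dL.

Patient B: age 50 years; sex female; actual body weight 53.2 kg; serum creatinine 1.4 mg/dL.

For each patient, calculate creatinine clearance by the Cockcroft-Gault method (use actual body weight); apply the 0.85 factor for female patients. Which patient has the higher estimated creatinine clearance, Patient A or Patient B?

Patient A

Patient A: CrCl = (140 − 26) × 109 / (72 × 2.64) × 0.85 = 12426.0 / 190.08 × 0.85 ≈ 55.6 mL/min
Patient B: CrCl = (140 − 50) × 53.2 / (72 × 1.4) × 0.85 = 4788.0 / 100.80 × 0.85 ≈ 40.4 mL/min
55.6 vs 40.4 mL/min → Patient A is higher.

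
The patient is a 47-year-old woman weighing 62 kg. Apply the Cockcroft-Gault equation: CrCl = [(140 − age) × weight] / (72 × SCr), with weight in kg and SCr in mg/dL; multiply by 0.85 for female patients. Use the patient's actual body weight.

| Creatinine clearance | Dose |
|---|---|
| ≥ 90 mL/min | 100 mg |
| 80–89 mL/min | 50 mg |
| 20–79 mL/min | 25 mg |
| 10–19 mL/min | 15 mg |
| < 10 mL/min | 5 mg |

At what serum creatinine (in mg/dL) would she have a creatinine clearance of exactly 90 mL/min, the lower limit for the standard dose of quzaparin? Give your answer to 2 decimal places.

Standard dose requires CrCl ≥ 90 mL/min.
Set (140 − 47) × 62 × 0.85 / (72 × SCr) = 90
SCr = (140 − 47) × 62 × 0.85 / (72 × 90) = 0.756 mg/dL

0.76 mg/dL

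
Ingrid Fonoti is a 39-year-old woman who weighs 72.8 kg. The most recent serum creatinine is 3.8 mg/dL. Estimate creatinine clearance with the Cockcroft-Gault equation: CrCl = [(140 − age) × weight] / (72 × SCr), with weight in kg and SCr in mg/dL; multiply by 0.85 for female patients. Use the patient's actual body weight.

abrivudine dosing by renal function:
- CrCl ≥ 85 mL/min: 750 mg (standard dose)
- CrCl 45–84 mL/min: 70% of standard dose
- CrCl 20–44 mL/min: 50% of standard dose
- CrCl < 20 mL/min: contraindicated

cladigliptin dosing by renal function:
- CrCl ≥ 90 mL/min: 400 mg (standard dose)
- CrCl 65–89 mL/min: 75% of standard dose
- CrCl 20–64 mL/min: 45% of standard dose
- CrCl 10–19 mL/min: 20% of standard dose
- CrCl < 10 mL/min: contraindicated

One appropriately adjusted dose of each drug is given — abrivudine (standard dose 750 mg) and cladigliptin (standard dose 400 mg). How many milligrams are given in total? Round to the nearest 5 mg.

555 mg

CrCl = (140 − 39) × 72.8 / (72 × 3.8) × 0.85 = 7352.8 / 273.60 × 0.85 ≈ 22.8 mL/min
CrCl ≈ 23 mL/min.
abrivudine: 20–44 mL/min → 50% of 750 mg = 375 mg.
cladigliptin: 20–64 mL/min → 45% of 400 mg = 180 mg.
Total = 375 + 180 = 555 mg.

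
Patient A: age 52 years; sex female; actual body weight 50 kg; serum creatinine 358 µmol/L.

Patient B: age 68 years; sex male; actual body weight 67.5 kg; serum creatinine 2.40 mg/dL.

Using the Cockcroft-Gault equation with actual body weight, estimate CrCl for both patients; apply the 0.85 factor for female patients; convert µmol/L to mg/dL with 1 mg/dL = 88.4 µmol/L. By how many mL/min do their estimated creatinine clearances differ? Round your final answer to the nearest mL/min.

15 mL/min

Patient A: SCr = 358 / 88.4 = 4.05 mg/dL
Patient A: CrCl = (140 − 52) × 50 / (72 × 4.05) × 0.85 = 4400.0 / 291.60 × 0.85 ≈ 12.8 mL/min
Patient B: CrCl = (140 − 68) × 67.5 / (72 × 2.4) = 4860.0 / 172.80 ≈ 28.1 mL/min
|12.8 − 28.1| = 15.3 mL/min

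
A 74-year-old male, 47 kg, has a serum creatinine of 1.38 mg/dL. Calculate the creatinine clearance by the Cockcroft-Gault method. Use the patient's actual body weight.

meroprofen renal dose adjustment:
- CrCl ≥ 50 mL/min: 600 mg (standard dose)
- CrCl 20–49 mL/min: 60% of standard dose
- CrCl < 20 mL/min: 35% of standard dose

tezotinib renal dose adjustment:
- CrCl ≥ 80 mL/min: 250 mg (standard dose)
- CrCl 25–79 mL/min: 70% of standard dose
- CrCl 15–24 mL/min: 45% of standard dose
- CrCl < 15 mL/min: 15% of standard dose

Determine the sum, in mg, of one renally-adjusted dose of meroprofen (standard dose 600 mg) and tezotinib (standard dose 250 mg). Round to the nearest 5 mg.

535 mg

CrCl = (140 − 74) × 47 / (72 × 1.38) = 3102.0 / 99.36 ≈ 31.2 mL/min
CrCl ≈ 31 mL/min.
meroprofen: 20–49 mL/min → 60% of 600 mg = 360 mg.
tezotinib: 25–79 mL/min → 70% of 250 mg = 175 mg.
Total = 360 + 175 = 535 mg.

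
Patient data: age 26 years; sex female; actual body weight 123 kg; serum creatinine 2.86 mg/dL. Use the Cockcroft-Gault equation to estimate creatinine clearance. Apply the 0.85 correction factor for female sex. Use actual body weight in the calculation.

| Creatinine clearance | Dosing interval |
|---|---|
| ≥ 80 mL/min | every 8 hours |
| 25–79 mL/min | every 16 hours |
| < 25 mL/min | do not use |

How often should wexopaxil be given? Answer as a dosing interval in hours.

every 16 hours

CrCl = (140 − 26) × 123 / (72 × 2.86) × 0.85 = 14022.0 / 205.92 × 0.85 ≈ 57.9 mL/min
CrCl ≈ 58 mL/min → bracket 25–79 mL/min → every 16 hours.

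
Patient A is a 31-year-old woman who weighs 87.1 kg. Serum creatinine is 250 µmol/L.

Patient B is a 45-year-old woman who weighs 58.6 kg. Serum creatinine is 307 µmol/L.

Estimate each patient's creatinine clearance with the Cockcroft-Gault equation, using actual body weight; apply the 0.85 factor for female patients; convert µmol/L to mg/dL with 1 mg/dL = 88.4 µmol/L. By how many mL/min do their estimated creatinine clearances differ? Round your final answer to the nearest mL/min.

Patient A: SCr = 250 / 88.4 = 2.828 mg/dL
Patient A: CrCl = (140 − 31) × 87.1 / (72 × 2.828) × 0.85 = 9493.9 / 203.62 × 0.85 ≈ 39.6 mL/min
Patient B: SCr = 307 / 88.4 = 3.473 mg/dL
Patient B: CrCl = (140 − 45) × 58.6 / (72 × 3.473) × 0.85 = 5567.0 / 250.06 × 0.85 ≈ 18.9 mL/min
|39.6 − 18.9| = 20.7 mL/min

21 mL/min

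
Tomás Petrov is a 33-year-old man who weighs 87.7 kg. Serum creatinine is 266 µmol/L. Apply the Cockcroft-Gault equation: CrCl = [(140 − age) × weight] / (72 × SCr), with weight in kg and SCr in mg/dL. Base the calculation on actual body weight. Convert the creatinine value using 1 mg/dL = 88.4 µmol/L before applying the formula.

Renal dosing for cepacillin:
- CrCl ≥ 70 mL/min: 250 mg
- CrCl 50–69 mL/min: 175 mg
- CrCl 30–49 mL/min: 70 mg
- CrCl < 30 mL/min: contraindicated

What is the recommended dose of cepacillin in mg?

70 mg

SCr = 266 / 88.4 = 3.009 mg/dL
CrCl = (140 − 33) × 87.7 / (72 × 3.009) = 9383.9 / 216.65 ≈ 43.3 mL/min
CrCl ≈ 43 mL/min → bracket 30–49 mL/min.
Dose for this bracket: 70 mg.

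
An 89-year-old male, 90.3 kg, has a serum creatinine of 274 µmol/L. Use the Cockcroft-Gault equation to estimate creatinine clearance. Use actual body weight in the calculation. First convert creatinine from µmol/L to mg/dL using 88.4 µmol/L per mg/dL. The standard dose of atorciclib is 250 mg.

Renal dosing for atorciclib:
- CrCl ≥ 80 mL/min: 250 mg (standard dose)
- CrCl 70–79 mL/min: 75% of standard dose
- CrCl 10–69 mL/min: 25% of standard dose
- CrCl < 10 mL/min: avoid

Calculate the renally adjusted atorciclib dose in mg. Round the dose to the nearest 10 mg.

SCr = 274 / 88.4 = 3.1 mg/dL
CrCl = (140 − 89) × 90.3 / (72 × 3.1) = 4605.3 / 223.20 ≈ 20.6 mL/min
CrCl ≈ 21 mL/min → bracket 10–69 mL/min.
25% of 250 mg = 62.5 mg → 60 mg

60 mg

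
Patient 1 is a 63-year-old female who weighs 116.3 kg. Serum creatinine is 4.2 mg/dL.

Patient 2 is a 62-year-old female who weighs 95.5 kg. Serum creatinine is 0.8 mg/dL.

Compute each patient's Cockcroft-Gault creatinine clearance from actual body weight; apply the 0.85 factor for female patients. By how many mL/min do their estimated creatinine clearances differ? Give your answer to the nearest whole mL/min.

85 mL/min

Patient 1: CrCl = (140 − 63) × 116.3 / (72 × 4.2) × 0.85 = 8955.1 / 302.40 × 0.85 ≈ 25.2 mL/min
Patient 2: CrCl = (140 − 62) × 95.5 / (72 × 0.8) × 0.85 = 7449.0 / 57.60 × 0.85 ≈ 109.9 mL/min
|25.2 − 109.9| = 84.7 mL/min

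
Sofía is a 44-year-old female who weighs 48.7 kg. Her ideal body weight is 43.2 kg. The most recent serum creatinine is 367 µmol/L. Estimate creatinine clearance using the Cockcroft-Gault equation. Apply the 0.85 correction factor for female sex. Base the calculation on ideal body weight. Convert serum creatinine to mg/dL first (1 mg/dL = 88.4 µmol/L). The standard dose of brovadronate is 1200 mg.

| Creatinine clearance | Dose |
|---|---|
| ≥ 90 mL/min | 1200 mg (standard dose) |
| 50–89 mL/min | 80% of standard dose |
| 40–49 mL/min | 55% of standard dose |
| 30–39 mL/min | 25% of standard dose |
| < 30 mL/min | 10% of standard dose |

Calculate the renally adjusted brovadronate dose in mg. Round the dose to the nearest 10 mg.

SCr = 367 / 88.4 = 4.152 mg/dL
CrCl = (140 − 44) × 43.2 / (72 × 4.152) × 0.85 = 4147.2 / 298.94 × 0.85 ≈ 11.8 mL/min
CrCl ≈ 12 mL/min → bracket < 30 mL/min.
10% of 1200 mg = 120 mg

120 mg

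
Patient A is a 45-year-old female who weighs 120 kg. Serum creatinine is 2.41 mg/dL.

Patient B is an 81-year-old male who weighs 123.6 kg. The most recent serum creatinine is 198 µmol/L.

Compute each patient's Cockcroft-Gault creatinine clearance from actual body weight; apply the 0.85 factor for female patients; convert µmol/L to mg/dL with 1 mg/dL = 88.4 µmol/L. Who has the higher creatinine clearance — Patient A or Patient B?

Patient A

Patient A: CrCl = (140 − 45) × 120 / (72 × 2.41) × 0.85 = 11400.0 / 173.52 × 0.85 ≈ 55.8 mL/min
Patient B: SCr = 198 / 88.4 = 2.24 mg/dL
Patient B: CrCl = (140 − 81) × 123.6 / (72 × 2.24) = 7292.4 / 161.28 ≈ 45.2 mL/min
55.8 vs 45.2 mL/min → Patient A is higher.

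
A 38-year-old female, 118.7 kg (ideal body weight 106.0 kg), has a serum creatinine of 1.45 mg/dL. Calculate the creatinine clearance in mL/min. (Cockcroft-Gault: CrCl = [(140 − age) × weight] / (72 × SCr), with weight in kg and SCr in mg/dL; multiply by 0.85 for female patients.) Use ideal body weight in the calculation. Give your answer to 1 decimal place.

88.0 mL/min

CrCl = (140 − 38) × 106 / (72 × 1.45) × 0.85 = 10812.0 / 104.40 × 0.85 ≈ 88.0 mL/min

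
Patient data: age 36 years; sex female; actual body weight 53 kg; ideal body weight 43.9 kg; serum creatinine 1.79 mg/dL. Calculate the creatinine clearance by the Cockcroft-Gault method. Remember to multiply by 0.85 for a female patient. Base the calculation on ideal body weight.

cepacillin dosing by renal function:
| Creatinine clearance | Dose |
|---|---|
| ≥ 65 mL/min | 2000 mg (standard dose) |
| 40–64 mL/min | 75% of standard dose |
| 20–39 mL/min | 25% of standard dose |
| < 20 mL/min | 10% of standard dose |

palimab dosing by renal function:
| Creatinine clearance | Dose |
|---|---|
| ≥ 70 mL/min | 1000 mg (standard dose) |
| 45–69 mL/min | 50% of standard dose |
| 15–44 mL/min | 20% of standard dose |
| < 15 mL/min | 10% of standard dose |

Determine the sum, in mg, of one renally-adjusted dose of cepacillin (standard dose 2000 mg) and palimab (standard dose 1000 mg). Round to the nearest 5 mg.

700 mg

CrCl = (140 − 36) × 43.9 / (72 × 1.79) × 0.85 = 4565.6 / 128.88 × 0.85 ≈ 30.1 mL/min
CrCl ≈ 30 mL/min.
cepacillin: 20–39 mL/min → 25% of 2000 mg = 500 mg.
palimab: 15–44 mL/min → 20% of 1000 mg = 200 mg.
Total = 500 + 200 = 700 mg.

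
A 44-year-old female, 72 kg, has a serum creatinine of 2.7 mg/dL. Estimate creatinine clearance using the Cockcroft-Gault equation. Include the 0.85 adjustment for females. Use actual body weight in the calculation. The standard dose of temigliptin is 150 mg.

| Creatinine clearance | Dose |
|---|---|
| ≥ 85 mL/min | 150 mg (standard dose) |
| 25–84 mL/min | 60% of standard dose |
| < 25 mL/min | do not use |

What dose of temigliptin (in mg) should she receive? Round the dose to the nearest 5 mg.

90 mg

CrCl = (140 − 44) × 72 / (72 × 2.7) × 0.85 = 6912.0 / 194.40 × 0.85 ≈ 30.2 mL/min
CrCl ≈ 30 mL/min → bracket 25–84 mL/min.
60% of 150 mg = 90 mg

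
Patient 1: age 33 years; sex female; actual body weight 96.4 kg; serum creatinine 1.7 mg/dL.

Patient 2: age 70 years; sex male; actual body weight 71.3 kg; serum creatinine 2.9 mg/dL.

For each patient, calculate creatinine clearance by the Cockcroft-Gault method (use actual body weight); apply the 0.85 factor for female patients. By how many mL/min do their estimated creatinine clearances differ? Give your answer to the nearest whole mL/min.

48 mL/min

Patient 1: CrCl = (140 − 33) × 96.4 / (72 × 1.7) × 0.85 = 10314.8 / 122.40 × 0.85 ≈ 71.6 mL/min
Patient 2: CrCl = (140 − 70) × 71.3 / (72 × 2.9) = 4991.0 / 208.80 ≈ 23.9 mL/min
|71.6 − 23.9| = 47.7 mL/min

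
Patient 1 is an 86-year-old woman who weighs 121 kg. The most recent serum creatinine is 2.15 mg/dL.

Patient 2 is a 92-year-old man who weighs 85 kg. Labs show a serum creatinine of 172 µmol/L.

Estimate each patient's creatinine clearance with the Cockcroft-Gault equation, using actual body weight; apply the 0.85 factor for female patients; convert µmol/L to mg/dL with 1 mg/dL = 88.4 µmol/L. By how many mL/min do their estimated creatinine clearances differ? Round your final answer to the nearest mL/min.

Patient 1: CrCl = (140 − 86) × 121 / (72 × 2.15) × 0.85 = 6534.0 / 154.80 × 0.85 ≈ 35.9 mL/min
Patient 2: SCr = 172 / 88.4 = 1.946 mg/dL
Patient 2: CrCl = (140 − 92) × 85 / (72 × 1.946) = 4080.0 / 140.11 ≈ 29.1 mL/min
|35.9 − 29.1| = 6.8 mL/min

7 mL/min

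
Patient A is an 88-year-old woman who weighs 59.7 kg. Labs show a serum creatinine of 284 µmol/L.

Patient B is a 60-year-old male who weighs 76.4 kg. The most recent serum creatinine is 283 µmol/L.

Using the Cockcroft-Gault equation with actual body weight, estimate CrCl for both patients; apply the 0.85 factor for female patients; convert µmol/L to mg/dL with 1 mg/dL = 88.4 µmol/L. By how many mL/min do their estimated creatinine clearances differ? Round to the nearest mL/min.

15 mL/min

Patient A: SCr = 284 / 88.4 = 3.213 mg/dL
Patient A: CrCl = (140 − 88) × 59.7 / (72 × 3.213) × 0.85 = 3104.4 / 231.34 × 0.85 ≈ 11.4 mL/min
Patient B: SCr = 283 / 88.4 = 3.201 mg/dL
Patient B: CrCl = (140 − 60) × 76.4 / (72 × 3.201) = 6112.0 / 230.47 ≈ 26.5 mL/min
|11.4 − 26.5| = 15.1 mL/min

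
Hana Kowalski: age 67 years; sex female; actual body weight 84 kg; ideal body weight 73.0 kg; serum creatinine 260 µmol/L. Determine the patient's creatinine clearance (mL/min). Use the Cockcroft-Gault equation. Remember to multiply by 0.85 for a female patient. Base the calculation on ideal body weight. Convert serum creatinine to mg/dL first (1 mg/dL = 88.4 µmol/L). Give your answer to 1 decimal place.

SCr = 260 / 88.4 = 2.941 mg/dL
CrCl = (140 − 67) × 73 / (72 × 2.941) × 0.85 = 5329.0 / 211.75 × 0.85 ≈ 21.4 mL/min

21.4 mL/min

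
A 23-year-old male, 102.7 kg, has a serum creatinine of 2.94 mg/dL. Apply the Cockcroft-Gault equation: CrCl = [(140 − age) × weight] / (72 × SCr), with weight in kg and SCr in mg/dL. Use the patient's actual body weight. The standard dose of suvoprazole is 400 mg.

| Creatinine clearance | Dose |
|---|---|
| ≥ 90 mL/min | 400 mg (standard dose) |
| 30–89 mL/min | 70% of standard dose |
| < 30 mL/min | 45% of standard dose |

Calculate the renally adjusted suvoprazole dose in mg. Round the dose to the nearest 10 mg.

280 mg

CrCl = (140 − 23) × 102.7 / (72 × 2.94) = 12015.9 / 211.68 ≈ 56.8 mL/min
CrCl ≈ 57 mL/min → bracket 30–89 mL/min.
70% of 400 mg = 280 mg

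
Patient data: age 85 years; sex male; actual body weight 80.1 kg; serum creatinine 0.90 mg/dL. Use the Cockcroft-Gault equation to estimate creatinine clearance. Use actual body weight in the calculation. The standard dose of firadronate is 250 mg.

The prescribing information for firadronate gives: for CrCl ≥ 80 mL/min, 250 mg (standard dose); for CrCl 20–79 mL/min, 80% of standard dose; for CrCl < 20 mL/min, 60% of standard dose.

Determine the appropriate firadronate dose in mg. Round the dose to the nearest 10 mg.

200 mg

CrCl = (140 − 85) × 80.1 / (72 × 0.9) = 4405.5 / 64.80 ≈ 68.0 mL/min
CrCl ≈ 68 mL/min → bracket 20–79 mL/min.
80% of 250 mg = 200 mg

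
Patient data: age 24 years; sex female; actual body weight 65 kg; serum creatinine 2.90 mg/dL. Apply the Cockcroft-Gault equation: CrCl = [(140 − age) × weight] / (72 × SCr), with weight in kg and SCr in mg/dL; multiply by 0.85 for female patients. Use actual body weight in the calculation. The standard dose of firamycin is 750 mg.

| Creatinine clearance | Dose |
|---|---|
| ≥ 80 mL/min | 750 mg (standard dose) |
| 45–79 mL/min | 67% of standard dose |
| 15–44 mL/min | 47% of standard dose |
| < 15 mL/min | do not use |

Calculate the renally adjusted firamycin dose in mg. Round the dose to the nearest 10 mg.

CrCl = (140 − 24) × 65 / (72 × 2.9) × 0.85 = 7540.0 / 208.80 × 0.85 ≈ 30.7 mL/min
CrCl ≈ 31 mL/min → bracket 15–44 mL/min.
47% of 750 mg = 352.5 mg → 350 mg

350 mg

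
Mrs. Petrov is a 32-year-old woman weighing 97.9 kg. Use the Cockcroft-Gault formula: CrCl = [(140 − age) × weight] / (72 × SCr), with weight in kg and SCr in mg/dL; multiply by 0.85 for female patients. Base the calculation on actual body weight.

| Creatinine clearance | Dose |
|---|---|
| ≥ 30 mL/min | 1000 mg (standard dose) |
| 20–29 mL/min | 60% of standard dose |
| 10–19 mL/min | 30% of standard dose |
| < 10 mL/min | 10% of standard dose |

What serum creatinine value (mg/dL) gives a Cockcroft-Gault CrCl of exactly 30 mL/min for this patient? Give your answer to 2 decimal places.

4.16 mg/dL

Standard dose requires CrCl ≥ 30 mL/min.
Set (140 − 32) × 97.9 × 0.85 / (72 × SCr) = 30
SCr = (140 − 32) × 97.9 × 0.85 / (72 × 30) = 4.161 mg/dL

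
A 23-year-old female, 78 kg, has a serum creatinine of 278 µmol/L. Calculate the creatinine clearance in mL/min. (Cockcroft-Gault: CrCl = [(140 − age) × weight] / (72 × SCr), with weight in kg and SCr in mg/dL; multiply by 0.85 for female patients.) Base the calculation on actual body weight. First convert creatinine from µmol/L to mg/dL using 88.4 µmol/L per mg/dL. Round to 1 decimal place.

34.3 mL/min

SCr = 278 / 88.4 = 3.145 mg/dL
CrCl = (140 − 23) × 78 / (72 × 3.145) × 0.85 = 9126.0 / 226.44 × 0.85 ≈ 34.3 mL/min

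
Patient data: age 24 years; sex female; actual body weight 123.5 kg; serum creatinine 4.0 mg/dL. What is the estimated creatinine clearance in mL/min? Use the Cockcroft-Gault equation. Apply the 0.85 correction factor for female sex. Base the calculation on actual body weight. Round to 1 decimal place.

CrCl = (140 − 24) × 123.5 / (72 × 4) × 0.85 = 14326.0 / 288.00 × 0.85 ≈ 42.3 mL/min

42.3 mL/min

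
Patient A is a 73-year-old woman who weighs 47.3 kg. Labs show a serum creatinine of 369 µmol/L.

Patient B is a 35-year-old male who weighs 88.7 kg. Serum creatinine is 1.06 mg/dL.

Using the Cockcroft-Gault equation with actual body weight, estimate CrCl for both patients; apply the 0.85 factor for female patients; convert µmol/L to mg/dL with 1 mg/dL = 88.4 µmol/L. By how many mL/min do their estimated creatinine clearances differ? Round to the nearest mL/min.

Patient A: SCr = 369 / 88.4 = 4.174 mg/dL
Patient A: CrCl = (140 − 73) × 47.3 / (72 × 4.174) × 0.85 = 3169.1 / 300.53 × 0.85 ≈ 9.0 mL/min
Patient B: CrCl = (140 − 35) × 88.7 / (72 × 1.06) = 9313.5 / 76.32 ≈ 122.0 mL/min
|9.0 − 122.0| = 113.0 mL/min

113 mL/min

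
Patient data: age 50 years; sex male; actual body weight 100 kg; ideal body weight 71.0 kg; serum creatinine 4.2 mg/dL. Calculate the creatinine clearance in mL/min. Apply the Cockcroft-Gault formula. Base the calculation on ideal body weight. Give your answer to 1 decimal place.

21.1 mL/min

CrCl = (140 − 50) × 71 / (72 × 4.2) = 6390.0 / 302.40 ≈ 21.1 mL/min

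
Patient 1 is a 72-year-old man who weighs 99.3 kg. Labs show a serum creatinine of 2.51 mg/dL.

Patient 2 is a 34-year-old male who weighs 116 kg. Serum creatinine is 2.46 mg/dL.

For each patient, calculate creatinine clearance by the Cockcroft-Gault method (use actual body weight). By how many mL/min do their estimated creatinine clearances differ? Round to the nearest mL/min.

Patient 1: CrCl = (140 − 72) × 99.3 / (72 × 2.51) = 6752.4 / 180.72 ≈ 37.4 mL/min
Patient 2: CrCl = (140 − 34) × 116 / (72 × 2.46) = 12296.0 / 177.12 ≈ 69.4 mL/min
|37.4 − 69.4| = 32.0 mL/min

32 mL/min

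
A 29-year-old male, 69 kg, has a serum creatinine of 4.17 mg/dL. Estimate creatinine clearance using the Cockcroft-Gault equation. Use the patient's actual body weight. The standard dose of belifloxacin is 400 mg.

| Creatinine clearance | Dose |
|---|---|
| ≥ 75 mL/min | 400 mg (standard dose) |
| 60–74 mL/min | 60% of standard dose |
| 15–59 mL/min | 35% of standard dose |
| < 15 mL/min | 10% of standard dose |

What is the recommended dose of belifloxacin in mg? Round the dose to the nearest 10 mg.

140 mg

CrCl = (140 − 29) × 69 / (72 × 4.17) = 7659.0 / 300.24 ≈ 25.5 mL/min
CrCl ≈ 26 mL/min → bracket 15–59 mL/min.
35% of 400 mg = 140 mg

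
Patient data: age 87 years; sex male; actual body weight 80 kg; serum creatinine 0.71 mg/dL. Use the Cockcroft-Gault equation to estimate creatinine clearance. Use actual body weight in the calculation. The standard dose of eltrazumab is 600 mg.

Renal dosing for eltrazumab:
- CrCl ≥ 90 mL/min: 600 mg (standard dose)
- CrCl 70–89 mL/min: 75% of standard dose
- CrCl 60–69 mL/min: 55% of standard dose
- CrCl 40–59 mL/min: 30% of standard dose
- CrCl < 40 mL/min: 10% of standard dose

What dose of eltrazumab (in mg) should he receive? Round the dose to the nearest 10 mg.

CrCl = (140 − 87) × 80 / (72 × 0.71) = 4240.0 / 51.12 ≈ 82.9 mL/min
CrCl ≈ 83 mL/min → bracket 70–89 mL/min.
75% of 600 mg = 450 mg

450 mg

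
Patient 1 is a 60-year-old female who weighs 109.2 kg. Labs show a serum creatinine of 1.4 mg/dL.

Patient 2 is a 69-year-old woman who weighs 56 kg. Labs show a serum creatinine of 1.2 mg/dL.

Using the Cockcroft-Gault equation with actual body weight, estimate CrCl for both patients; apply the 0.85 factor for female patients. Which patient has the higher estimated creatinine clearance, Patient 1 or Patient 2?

Patient 1: CrCl = (140 − 60) × 109.2 / (72 × 1.4) × 0.85 = 8736.0 / 100.80 × 0.85 ≈ 73.7 mL/min
Patient 2: CrCl = (140 − 69) × 56 / (72 × 1.2) × 0.85 = 3976.0 / 86.40 × 0.85 ≈ 39.1 mL/min
73.7 vs 39.1 mL/min → Patient 1 is higher.

Patient 1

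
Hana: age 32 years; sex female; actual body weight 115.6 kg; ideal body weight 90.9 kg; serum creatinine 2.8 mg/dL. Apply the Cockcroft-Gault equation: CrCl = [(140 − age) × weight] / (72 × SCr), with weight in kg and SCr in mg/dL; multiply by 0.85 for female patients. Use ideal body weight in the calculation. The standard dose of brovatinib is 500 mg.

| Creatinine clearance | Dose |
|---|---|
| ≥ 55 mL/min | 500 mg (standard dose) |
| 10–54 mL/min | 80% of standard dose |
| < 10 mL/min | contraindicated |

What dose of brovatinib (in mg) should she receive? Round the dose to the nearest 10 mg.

400 mg

CrCl = (140 − 32) × 90.9 / (72 × 2.8) × 0.85 = 9817.2 / 201.60 × 0.85 ≈ 41.4 mL/min
CrCl ≈ 41 mL/min → bracket 10–54 mL/min.
80% of 500 mg = 400 mg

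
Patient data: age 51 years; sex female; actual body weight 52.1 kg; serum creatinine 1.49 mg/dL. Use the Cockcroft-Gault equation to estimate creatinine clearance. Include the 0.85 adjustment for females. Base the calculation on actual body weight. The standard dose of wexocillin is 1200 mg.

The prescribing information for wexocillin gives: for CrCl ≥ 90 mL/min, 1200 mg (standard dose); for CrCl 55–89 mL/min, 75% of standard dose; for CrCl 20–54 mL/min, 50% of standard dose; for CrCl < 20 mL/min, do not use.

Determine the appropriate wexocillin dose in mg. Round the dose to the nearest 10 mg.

CrCl = (140 − 51) × 52.1 / (72 × 1.49) × 0.85 = 4636.9 / 107.28 × 0.85 ≈ 36.7 mL/min
CrCl ≈ 37 mL/min → bracket 20–54 mL/min.
50% of 1200 mg = 600 mg

600 mg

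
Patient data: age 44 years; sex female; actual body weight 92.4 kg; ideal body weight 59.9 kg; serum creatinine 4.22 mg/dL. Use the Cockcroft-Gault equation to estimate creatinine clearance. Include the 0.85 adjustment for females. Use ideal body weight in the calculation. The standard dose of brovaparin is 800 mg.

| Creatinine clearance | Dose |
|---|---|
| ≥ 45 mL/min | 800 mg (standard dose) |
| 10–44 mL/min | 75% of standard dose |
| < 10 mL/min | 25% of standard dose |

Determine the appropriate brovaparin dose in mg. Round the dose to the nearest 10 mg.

600 mg

CrCl = (140 − 44) × 59.9 / (72 × 4.22) × 0.85 = 5750.4 / 303.84 × 0.85 ≈ 16.1 mL/min
CrCl ≈ 16 mL/min → bracket 10–44 mL/min.
75% of 800 mg = 600 mg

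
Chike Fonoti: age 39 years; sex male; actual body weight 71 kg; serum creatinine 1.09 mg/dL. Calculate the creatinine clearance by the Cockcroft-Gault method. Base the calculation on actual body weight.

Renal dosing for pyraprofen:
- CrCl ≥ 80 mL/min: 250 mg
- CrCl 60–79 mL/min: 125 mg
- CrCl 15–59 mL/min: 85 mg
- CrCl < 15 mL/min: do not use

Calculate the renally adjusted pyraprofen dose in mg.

250 mg

CrCl = (140 − 39) × 71 / (72 × 1.09) = 7171.0 / 78.48 ≈ 91.4 mL/min
CrCl ≈ 91 mL/min → bracket ≥ 80 mL/min.
Dose for this bracket: 250 mg.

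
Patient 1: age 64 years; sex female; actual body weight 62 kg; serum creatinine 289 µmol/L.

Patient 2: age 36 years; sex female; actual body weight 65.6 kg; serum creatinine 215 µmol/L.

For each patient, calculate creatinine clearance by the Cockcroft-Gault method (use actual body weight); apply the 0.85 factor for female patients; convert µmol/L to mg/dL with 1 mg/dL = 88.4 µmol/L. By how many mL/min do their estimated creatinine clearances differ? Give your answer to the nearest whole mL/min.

Patient 1: SCr = 289 / 88.4 = 3.269 mg/dL
Patient 1: CrCl = (140 − 64) × 62 / (72 × 3.269) × 0.85 = 4712.0 / 235.37 × 0.85 ≈ 17.0 mL/min
Patient 2: SCr = 215 / 88.4 = 2.432 mg/dL
Patient 2: CrCl = (140 − 36) × 65.6 / (72 × 2.432) × 0.85 = 6822.4 / 175.10 × 0.85 ≈ 33.1 mL/min
|17.0 − 33.1| = 16.1 mL/min

16 mL/min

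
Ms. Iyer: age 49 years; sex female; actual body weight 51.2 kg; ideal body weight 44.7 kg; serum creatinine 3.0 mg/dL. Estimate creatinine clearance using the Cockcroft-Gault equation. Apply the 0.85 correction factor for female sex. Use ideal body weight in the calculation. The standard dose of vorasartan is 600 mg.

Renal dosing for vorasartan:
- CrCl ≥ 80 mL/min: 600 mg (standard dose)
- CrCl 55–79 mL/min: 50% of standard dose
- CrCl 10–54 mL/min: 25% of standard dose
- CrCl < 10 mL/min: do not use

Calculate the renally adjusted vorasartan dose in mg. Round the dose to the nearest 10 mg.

CrCl = (140 − 49) × 44.7 / (72 × 3) × 0.85 = 4067.7 / 216.00 × 0.85 ≈ 16.0 mL/min
CrCl ≈ 16 mL/min → bracket 10–54 mL/min.
25% of 600 mg = 150 mg

150 mg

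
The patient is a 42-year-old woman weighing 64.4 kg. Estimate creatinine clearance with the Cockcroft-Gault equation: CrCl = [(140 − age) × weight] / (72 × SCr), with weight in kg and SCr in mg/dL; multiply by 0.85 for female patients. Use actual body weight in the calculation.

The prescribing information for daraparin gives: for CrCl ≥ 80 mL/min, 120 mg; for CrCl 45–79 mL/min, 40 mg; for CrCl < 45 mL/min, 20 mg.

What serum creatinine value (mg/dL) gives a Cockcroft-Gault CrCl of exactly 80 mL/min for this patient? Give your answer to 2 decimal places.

Standard dose requires CrCl ≥ 80 mL/min.
Set (140 − 42) × 64.4 × 0.85 / (72 × SCr) = 80
SCr = (140 − 42) × 64.4 × 0.85 / (72 × 80) = 0.931 mg/dL

0.93 mg/dL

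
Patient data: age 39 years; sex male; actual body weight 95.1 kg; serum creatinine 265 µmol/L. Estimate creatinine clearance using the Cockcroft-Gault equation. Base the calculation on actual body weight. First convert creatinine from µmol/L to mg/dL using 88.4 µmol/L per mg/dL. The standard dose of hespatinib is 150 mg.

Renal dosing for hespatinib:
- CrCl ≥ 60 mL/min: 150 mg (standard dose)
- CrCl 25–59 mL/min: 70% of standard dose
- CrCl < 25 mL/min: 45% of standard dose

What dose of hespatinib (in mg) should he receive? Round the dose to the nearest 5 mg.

SCr = 265 / 88.4 = 2.998 mg/dL
CrCl = (140 − 39) × 95.1 / (72 × 2.998) = 9605.1 / 215.86 ≈ 44.5 mL/min
CrCl ≈ 45 mL/min → bracket 25–59 mL/min.
70% of 150 mg = 105 mg

105 mg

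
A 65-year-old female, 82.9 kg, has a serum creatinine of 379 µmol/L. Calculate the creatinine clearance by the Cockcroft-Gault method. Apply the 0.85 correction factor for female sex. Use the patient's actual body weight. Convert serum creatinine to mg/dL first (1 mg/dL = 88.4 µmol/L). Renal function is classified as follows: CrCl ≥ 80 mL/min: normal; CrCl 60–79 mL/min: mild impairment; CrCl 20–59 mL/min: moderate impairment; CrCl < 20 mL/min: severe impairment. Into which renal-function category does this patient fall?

severe impairment

SCr = 379 / 88.4 = 4.287 mg/dL
CrCl = (140 − 65) × 82.9 / (72 × 4.287) × 0.85 = 6217.5 / 308.66 × 0.85 ≈ 17.1 mL/min
17 mL/min falls in the 'severe impairment' range.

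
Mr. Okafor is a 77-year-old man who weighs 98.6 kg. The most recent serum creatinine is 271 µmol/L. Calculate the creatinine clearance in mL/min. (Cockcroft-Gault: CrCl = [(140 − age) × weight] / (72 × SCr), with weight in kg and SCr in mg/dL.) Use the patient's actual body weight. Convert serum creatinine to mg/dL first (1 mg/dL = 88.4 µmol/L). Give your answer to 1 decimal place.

SCr = 271 / 88.4 = 3.066 mg/dL
CrCl = (140 − 77) × 98.6 / (72 × 3.066) = 6211.8 / 220.75 ≈ 28.1 mL/min

28.1 mL/min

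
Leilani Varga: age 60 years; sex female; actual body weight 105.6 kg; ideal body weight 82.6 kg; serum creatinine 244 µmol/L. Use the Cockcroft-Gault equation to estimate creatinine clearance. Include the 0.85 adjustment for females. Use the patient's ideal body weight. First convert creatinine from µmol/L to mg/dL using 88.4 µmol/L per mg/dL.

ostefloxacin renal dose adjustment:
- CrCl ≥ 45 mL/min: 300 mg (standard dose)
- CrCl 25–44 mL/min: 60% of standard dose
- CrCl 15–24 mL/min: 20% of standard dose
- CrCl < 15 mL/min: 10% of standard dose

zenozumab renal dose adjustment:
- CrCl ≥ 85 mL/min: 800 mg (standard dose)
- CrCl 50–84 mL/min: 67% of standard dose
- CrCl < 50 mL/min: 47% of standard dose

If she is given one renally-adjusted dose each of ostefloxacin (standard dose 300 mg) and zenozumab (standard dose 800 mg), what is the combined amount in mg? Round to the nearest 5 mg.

SCr = 244 / 88.4 = 2.76 mg/dL
CrCl = (140 − 60) × 82.6 / (72 × 2.76) × 0.85 = 6608.0 / 198.72 × 0.85 ≈ 28.3 mL/min
CrCl ≈ 28 mL/min.
ostefloxacin: 25–44 mL/min → 60% of 300 mg = 180 mg.
zenozumab: < 50 mL/min → 47% of 800 mg = 376 mg.
Total = 180 + 376 = 556 mg.

555 mg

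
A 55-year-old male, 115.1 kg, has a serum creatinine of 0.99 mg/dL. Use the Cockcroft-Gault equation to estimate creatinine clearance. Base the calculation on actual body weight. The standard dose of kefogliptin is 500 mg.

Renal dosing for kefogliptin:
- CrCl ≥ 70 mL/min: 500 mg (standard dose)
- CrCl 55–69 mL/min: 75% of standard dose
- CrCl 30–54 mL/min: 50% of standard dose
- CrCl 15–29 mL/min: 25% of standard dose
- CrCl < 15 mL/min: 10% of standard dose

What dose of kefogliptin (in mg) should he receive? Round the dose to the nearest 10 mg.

CrCl = (140 − 55) × 115.1 / (72 × 0.99) = 9783.5 / 71.28 ≈ 137.3 mL/min
CrCl ≈ 137 mL/min → bracket ≥ 70 mL/min.
100% of 500 mg = 500 mg

500 mg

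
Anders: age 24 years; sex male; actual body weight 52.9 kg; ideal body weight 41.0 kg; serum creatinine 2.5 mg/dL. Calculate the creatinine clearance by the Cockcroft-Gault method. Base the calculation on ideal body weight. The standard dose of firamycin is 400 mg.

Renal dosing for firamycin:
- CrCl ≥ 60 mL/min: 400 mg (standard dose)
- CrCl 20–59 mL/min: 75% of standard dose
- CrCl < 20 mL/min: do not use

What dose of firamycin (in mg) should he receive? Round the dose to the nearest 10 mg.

300 mg

CrCl = (140 − 24) × 41 / (72 × 2.5) = 4756.0 / 180.00 ≈ 26.4 mL/min
CrCl ≈ 26 mL/min → bracket 20–59 mL/min.
75% of 400 mg = 300 mg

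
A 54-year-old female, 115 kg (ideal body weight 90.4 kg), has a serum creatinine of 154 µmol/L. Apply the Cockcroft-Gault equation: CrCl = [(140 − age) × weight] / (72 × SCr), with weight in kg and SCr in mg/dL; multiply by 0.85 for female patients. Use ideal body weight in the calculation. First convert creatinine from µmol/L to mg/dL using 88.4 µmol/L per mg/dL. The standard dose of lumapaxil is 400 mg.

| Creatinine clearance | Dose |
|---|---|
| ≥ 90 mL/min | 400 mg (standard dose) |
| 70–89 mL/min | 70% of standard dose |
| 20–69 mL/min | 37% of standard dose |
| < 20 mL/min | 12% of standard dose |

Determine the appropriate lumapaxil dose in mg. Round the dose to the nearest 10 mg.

SCr = 154 / 88.4 = 1.742 mg/dL
CrCl = (140 − 54) × 90.4 / (72 × 1.742) × 0.85 = 7774.4 / 125.42 × 0.85 ≈ 52.7 mL/min
CrCl ≈ 53 mL/min → bracket 20–69 mL/min.
37% of 400 mg = 148 mg → 150 mg

150 mg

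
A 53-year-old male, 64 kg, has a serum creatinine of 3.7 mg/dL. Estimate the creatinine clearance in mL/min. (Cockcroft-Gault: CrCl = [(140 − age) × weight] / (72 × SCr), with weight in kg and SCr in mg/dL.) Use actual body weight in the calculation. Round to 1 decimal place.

20.9 mL/min

CrCl = (140 − 53) × 64 / (72 × 3.7) = 5568.0 / 266.40 ≈ 20.9 mL/min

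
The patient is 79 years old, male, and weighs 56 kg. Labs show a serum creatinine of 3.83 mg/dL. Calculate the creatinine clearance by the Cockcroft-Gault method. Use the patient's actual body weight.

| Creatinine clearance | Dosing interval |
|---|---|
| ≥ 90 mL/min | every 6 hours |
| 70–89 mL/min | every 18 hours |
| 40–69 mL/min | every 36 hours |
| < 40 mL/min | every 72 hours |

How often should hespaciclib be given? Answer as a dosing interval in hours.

CrCl = (140 − 79) × 56 / (72 × 3.83) = 3416.0 / 275.76 ≈ 12.4 mL/min
CrCl ≈ 12 mL/min → bracket < 40 mL/min → every 72 hours.

every 72 hours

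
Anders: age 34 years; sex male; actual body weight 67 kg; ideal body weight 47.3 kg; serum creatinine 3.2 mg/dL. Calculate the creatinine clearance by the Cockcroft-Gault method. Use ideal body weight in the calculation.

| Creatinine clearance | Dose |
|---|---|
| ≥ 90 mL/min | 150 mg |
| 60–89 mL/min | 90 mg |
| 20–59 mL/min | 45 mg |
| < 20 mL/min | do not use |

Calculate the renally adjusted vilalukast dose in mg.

45 mg

CrCl = (140 − 34) × 47.3 / (72 × 3.2) = 5013.8 / 230.40 ≈ 21.8 mL/min
CrCl ≈ 22 mL/min → bracket 20–59 mL/min.
Dose for this bracket: 45 mg.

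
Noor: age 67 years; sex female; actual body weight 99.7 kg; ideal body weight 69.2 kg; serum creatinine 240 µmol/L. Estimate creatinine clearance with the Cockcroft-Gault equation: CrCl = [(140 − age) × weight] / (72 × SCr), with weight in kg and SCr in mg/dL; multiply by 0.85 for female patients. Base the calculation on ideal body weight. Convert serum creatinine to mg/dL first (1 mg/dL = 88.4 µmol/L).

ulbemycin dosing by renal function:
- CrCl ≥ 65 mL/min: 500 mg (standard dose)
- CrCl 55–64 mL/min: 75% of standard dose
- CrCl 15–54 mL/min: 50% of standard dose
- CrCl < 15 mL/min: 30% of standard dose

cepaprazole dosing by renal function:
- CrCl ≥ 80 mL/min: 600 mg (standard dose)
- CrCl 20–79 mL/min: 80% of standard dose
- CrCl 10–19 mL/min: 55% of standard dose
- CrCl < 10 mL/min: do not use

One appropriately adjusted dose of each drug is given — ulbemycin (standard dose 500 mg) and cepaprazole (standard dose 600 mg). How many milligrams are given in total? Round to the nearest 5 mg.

SCr = 240 / 88.4 = 2.715 mg/dL
CrCl = (140 − 67) × 69.2 / (72 × 2.715) × 0.85 = 5051.6 / 195.48 × 0.85 ≈ 22.0 mL/min
CrCl ≈ 22 mL/min.
ulbemycin: 15–54 mL/min → 50% of 500 mg = 250 mg.
cepaprazole: 20–79 mL/min → 80% of 600 mg = 480 mg.
Total = 250 + 480 = 730 mg.

730 mg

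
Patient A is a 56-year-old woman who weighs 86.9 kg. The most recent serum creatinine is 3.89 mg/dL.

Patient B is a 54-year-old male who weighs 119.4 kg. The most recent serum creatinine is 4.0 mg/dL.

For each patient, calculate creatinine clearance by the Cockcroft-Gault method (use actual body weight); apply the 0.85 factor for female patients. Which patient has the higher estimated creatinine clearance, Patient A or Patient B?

Patient B

Patient A: CrCl = (140 − 56) × 86.9 / (72 × 3.89) × 0.85 = 7299.6 / 280.08 × 0.85 ≈ 22.2 mL/min
Patient B: CrCl = (140 − 54) × 119.4 / (72 × 4) = 10268.4 / 288.00 ≈ 35.7 mL/min
22.2 vs 35.7 mL/min → Patient B is higher.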